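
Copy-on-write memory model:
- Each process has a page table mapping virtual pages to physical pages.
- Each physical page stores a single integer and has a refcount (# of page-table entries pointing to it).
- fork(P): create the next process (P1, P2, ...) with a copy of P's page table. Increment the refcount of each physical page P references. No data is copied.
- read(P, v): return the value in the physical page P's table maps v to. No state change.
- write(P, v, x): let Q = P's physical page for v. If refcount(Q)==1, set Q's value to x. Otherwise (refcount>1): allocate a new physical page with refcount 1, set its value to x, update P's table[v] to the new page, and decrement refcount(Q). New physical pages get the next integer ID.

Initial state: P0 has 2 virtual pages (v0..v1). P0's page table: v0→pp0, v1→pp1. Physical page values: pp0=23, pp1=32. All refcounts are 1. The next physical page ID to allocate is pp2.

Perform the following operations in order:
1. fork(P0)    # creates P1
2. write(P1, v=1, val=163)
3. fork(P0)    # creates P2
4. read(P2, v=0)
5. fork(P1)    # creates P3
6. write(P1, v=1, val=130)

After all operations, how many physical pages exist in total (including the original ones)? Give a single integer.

Op 1: fork(P0) -> P1. 2 ppages; refcounts: pp0:2 pp1:2
Op 2: write(P1, v1, 163). refcount(pp1)=2>1 -> COPY to pp2. 3 ppages; refcounts: pp0:2 pp1:1 pp2:1
Op 3: fork(P0) -> P2. 3 ppages; refcounts: pp0:3 pp1:2 pp2:1
Op 4: read(P2, v0) -> 23. No state change.
Op 5: fork(P1) -> P3. 3 ppages; refcounts: pp0:4 pp1:2 pp2:2
Op 6: write(P1, v1, 130). refcount(pp2)=2>1 -> COPY to pp3. 4 ppages; refcounts: pp0:4 pp1:2 pp2:1 pp3:1

Answer: 4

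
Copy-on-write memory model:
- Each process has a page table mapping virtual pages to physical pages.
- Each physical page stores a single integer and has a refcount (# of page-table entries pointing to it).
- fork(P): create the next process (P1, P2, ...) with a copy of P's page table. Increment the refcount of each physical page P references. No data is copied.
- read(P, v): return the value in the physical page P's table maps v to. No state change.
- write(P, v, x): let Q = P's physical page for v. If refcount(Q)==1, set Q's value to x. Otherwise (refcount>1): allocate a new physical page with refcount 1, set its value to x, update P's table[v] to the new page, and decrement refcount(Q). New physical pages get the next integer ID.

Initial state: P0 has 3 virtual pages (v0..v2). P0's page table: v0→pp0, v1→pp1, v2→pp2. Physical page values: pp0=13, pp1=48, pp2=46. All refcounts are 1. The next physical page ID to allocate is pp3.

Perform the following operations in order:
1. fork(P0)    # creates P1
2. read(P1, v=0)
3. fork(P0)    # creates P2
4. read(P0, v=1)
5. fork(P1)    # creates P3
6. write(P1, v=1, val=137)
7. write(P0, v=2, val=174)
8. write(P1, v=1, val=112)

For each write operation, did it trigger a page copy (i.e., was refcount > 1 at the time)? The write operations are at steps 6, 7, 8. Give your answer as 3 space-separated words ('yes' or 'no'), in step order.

Op 1: fork(P0) -> P1. 3 ppages; refcounts: pp0:2 pp1:2 pp2:2
Op 2: read(P1, v0) -> 13. No state change.
Op 3: fork(P0) -> P2. 3 ppages; refcounts: pp0:3 pp1:3 pp2:3
Op 4: read(P0, v1) -> 48. No state change.
Op 5: fork(P1) -> P3. 3 ppages; refcounts: pp0:4 pp1:4 pp2:4
Op 6: write(P1, v1, 137). refcount(pp1)=4>1 -> COPY to pp3. 4 ppages; refcounts: pp0:4 pp1:3 pp2:4 pp3:1
Op 7: write(P0, v2, 174). refcount(pp2)=4>1 -> COPY to pp4. 5 ppages; refcounts: pp0:4 pp1:3 pp2:3 pp3:1 pp4:1
Op 8: write(P1, v1, 112). refcount(pp3)=1 -> write in place. 5 ppages; refcounts: pp0:4 pp1:3 pp2:3 pp3:1 pp4:1

yes yes no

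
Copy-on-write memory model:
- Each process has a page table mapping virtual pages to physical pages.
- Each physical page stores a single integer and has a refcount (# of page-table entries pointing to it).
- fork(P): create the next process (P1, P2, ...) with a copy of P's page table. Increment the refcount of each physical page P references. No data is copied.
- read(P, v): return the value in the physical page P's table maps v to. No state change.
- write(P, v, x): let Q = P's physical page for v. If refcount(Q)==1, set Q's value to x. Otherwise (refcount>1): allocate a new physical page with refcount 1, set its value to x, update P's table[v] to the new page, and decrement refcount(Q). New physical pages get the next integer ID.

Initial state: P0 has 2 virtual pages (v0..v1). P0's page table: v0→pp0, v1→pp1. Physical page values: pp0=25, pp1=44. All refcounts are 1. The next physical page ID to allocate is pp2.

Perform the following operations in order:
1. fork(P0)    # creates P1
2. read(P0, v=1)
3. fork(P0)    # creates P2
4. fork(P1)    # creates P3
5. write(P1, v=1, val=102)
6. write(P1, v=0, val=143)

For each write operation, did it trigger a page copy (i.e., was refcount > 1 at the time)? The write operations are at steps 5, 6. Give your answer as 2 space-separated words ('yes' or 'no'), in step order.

Op 1: fork(P0) -> P1. 2 ppages; refcounts: pp0:2 pp1:2
Op 2: read(P0, v1) -> 44. No state change.
Op 3: fork(P0) -> P2. 2 ppages; refcounts: pp0:3 pp1:3
Op 4: fork(P1) -> P3. 2 ppages; refcounts: pp0:4 pp1:4
Op 5: write(P1, v1, 102). refcount(pp1)=4>1 -> COPY to pp2. 3 ppages; refcounts: pp0:4 pp1:3 pp2:1
Op 6: write(P1, v0, 143). refcount(pp0)=4>1 -> COPY to pp3. 4 ppages; refcounts: pp0:3 pp1:3 pp2:1 pp3:1

yes yes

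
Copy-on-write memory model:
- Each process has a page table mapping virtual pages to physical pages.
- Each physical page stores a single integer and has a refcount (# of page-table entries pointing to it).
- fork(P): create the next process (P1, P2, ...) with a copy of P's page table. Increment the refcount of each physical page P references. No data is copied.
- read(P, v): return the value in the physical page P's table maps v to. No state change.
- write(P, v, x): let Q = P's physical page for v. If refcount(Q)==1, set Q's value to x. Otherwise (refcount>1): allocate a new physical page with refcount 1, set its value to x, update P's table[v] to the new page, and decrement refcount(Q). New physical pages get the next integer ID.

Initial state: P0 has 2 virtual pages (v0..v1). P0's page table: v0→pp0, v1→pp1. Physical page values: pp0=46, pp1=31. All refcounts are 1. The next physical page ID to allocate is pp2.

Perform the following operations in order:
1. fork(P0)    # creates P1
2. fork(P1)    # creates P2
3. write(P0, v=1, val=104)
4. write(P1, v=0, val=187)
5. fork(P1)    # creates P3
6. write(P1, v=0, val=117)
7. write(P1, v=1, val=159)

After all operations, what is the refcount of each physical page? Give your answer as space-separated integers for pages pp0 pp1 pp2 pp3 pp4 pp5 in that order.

Answer: 2 2 1 1 1 1

Derivation:
Op 1: fork(P0) -> P1. 2 ppages; refcounts: pp0:2 pp1:2
Op 2: fork(P1) -> P2. 2 ppages; refcounts: pp0:3 pp1:3
Op 3: write(P0, v1, 104). refcount(pp1)=3>1 -> COPY to pp2. 3 ppages; refcounts: pp0:3 pp1:2 pp2:1
Op 4: write(P1, v0, 187). refcount(pp0)=3>1 -> COPY to pp3. 4 ppages; refcounts: pp0:2 pp1:2 pp2:1 pp3:1
Op 5: fork(P1) -> P3. 4 ppages; refcounts: pp0:2 pp1:3 pp2:1 pp3:2
Op 6: write(P1, v0, 117). refcount(pp3)=2>1 -> COPY to pp4. 5 ppages; refcounts: pp0:2 pp1:3 pp2:1 pp3:1 pp4:1
Op 7: write(P1, v1, 159). refcount(pp1)=3>1 -> COPY to pp5. 6 ppages; refcounts: pp0:2 pp1:2 pp2:1 pp3:1 pp4:1 pp5:1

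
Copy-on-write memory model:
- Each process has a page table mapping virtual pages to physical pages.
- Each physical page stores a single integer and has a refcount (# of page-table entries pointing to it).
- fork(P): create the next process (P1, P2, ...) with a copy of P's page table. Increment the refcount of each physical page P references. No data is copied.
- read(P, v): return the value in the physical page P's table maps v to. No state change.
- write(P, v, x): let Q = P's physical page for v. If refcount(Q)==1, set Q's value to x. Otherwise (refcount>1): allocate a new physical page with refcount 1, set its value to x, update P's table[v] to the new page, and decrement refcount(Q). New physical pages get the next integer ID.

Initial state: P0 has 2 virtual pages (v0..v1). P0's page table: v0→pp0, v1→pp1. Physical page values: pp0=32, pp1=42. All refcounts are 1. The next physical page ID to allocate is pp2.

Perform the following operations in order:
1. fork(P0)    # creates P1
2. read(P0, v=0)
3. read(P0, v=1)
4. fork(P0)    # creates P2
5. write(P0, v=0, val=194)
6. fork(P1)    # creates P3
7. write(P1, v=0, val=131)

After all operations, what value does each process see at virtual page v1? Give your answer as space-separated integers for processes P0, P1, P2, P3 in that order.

Op 1: fork(P0) -> P1. 2 ppages; refcounts: pp0:2 pp1:2
Op 2: read(P0, v0) -> 32. No state change.
Op 3: read(P0, v1) -> 42. No state change.
Op 4: fork(P0) -> P2. 2 ppages; refcounts: pp0:3 pp1:3
Op 5: write(P0, v0, 194). refcount(pp0)=3>1 -> COPY to pp2. 3 ppages; refcounts: pp0:2 pp1:3 pp2:1
Op 6: fork(P1) -> P3. 3 ppages; refcounts: pp0:3 pp1:4 pp2:1
Op 7: write(P1, v0, 131). refcount(pp0)=3>1 -> COPY to pp3. 4 ppages; refcounts: pp0:2 pp1:4 pp2:1 pp3:1
P0: v1 -> pp1 = 42
P1: v1 -> pp1 = 42
P2: v1 -> pp1 = 42
P3: v1 -> pp1 = 42

Answer: 42 42 42 42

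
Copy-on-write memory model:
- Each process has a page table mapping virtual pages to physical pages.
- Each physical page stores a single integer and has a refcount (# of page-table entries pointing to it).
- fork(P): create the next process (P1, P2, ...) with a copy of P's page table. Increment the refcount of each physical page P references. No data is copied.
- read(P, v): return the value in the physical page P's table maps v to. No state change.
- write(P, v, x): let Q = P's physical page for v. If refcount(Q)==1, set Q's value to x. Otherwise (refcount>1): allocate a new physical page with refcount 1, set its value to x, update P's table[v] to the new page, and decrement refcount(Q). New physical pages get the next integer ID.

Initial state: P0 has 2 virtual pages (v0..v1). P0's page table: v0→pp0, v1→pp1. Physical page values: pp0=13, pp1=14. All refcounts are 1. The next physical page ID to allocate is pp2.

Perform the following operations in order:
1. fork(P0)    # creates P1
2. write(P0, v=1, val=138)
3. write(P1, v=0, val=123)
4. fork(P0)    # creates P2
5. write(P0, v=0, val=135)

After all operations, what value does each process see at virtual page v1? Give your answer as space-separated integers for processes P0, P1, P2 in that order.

Op 1: fork(P0) -> P1. 2 ppages; refcounts: pp0:2 pp1:2
Op 2: write(P0, v1, 138). refcount(pp1)=2>1 -> COPY to pp2. 3 ppages; refcounts: pp0:2 pp1:1 pp2:1
Op 3: write(P1, v0, 123). refcount(pp0)=2>1 -> COPY to pp3. 4 ppages; refcounts: pp0:1 pp1:1 pp2:1 pp3:1
Op 4: fork(P0) -> P2. 4 ppages; refcounts: pp0:2 pp1:1 pp2:2 pp3:1
Op 5: write(P0, v0, 135). refcount(pp0)=2>1 -> COPY to pp4. 5 ppages; refcounts: pp0:1 pp1:1 pp2:2 pp3:1 pp4:1
P0: v1 -> pp2 = 138
P1: v1 -> pp1 = 14
P2: v1 -> pp2 = 138

Answer: 138 14 138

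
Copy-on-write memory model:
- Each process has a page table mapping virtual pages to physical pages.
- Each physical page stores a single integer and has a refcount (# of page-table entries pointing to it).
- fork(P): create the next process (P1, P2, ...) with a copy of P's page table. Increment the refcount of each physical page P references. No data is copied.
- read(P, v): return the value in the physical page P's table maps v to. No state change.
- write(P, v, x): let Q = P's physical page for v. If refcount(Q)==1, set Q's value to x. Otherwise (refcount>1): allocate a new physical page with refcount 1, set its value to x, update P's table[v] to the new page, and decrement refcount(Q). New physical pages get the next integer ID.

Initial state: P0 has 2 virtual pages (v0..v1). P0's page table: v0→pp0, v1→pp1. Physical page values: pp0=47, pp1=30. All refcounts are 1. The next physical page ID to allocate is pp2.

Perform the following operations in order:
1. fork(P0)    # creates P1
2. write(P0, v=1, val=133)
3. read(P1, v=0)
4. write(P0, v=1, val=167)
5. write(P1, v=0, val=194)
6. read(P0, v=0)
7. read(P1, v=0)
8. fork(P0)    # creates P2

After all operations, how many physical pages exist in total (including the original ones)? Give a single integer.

Answer: 4

Derivation:
Op 1: fork(P0) -> P1. 2 ppages; refcounts: pp0:2 pp1:2
Op 2: write(P0, v1, 133). refcount(pp1)=2>1 -> COPY to pp2. 3 ppages; refcounts: pp0:2 pp1:1 pp2:1
Op 3: read(P1, v0) -> 47. No state change.
Op 4: write(P0, v1, 167). refcount(pp2)=1 -> write in place. 3 ppages; refcounts: pp0:2 pp1:1 pp2:1
Op 5: write(P1, v0, 194). refcount(pp0)=2>1 -> COPY to pp3. 4 ppages; refcounts: pp0:1 pp1:1 pp2:1 pp3:1
Op 6: read(P0, v0) -> 47. No state change.
Op 7: read(P1, v0) -> 194. No state change.
Op 8: fork(P0) -> P2. 4 ppages; refcounts: pp0:2 pp1:1 pp2:2 pp3:1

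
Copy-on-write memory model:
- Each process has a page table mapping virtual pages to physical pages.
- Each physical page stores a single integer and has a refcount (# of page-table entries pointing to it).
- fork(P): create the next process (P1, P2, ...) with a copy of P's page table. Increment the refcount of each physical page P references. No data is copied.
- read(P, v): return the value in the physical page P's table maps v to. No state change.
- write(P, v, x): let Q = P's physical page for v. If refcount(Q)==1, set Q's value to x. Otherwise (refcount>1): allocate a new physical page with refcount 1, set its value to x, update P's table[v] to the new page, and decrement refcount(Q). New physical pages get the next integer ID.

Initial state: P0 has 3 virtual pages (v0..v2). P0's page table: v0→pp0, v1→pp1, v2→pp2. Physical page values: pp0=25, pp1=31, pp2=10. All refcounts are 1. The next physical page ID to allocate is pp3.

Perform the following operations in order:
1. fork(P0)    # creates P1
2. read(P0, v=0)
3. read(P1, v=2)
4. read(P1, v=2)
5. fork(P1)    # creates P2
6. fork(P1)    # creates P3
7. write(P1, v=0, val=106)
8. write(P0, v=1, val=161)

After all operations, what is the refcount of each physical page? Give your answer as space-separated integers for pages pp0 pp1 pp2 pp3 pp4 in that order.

Answer: 3 3 4 1 1

Derivation:
Op 1: fork(P0) -> P1. 3 ppages; refcounts: pp0:2 pp1:2 pp2:2
Op 2: read(P0, v0) -> 25. No state change.
Op 3: read(P1, v2) -> 10. No state change.
Op 4: read(P1, v2) -> 10. No state change.
Op 5: fork(P1) -> P2. 3 ppages; refcounts: pp0:3 pp1:3 pp2:3
Op 6: fork(P1) -> P3. 3 ppages; refcounts: pp0:4 pp1:4 pp2:4
Op 7: write(P1, v0, 106). refcount(pp0)=4>1 -> COPY to pp3. 4 ppages; refcounts: pp0:3 pp1:4 pp2:4 pp3:1
Op 8: write(P0, v1, 161). refcount(pp1)=4>1 -> COPY to pp4. 5 ppages; refcounts: pp0:3 pp1:3 pp2:4 pp3:1 pp4:1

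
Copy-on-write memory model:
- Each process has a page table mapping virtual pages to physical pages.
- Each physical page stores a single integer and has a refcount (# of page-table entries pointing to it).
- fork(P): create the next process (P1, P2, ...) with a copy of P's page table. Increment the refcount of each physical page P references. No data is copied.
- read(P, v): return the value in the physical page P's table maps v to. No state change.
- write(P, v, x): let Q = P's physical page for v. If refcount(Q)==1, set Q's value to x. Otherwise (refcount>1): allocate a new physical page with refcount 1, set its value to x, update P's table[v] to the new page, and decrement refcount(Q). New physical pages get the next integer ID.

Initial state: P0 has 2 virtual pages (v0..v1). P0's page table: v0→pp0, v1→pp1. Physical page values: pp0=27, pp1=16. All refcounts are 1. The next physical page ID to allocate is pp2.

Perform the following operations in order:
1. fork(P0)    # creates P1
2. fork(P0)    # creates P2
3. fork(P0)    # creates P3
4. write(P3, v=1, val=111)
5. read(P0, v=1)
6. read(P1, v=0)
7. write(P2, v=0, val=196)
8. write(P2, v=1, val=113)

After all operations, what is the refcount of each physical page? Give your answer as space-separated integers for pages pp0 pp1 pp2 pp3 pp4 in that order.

Answer: 3 2 1 1 1

Derivation:
Op 1: fork(P0) -> P1. 2 ppages; refcounts: pp0:2 pp1:2
Op 2: fork(P0) -> P2. 2 ppages; refcounts: pp0:3 pp1:3
Op 3: fork(P0) -> P3. 2 ppages; refcounts: pp0:4 pp1:4
Op 4: write(P3, v1, 111). refcount(pp1)=4>1 -> COPY to pp2. 3 ppages; refcounts: pp0:4 pp1:3 pp2:1
Op 5: read(P0, v1) -> 16. No state change.
Op 6: read(P1, v0) -> 27. No state change.
Op 7: write(P2, v0, 196). refcount(pp0)=4>1 -> COPY to pp3. 4 ppages; refcounts: pp0:3 pp1:3 pp2:1 pp3:1
Op 8: write(P2, v1, 113). refcount(pp1)=3>1 -> COPY to pp4. 5 ppages; refcounts: pp0:3 pp1:2 pp2:1 pp3:1 pp4:1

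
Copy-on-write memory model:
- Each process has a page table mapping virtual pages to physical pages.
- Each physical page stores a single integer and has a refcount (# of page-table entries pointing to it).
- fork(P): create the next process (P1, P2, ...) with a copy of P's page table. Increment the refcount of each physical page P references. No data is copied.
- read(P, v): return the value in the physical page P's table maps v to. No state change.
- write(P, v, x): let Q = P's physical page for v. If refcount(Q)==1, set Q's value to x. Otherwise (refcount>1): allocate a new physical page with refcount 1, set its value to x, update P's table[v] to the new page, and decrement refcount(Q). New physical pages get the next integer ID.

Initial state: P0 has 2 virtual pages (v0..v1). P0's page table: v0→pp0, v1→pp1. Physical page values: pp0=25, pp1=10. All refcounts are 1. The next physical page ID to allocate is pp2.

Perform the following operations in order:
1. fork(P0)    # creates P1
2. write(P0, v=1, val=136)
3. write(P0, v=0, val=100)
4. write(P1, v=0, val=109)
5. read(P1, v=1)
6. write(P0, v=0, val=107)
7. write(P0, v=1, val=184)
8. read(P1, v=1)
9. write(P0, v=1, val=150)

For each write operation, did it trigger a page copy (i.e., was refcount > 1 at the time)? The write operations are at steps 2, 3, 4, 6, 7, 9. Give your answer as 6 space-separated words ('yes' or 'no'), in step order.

Op 1: fork(P0) -> P1. 2 ppages; refcounts: pp0:2 pp1:2
Op 2: write(P0, v1, 136). refcount(pp1)=2>1 -> COPY to pp2. 3 ppages; refcounts: pp0:2 pp1:1 pp2:1
Op 3: write(P0, v0, 100). refcount(pp0)=2>1 -> COPY to pp3. 4 ppages; refcounts: pp0:1 pp1:1 pp2:1 pp3:1
Op 4: write(P1, v0, 109). refcount(pp0)=1 -> write in place. 4 ppages; refcounts: pp0:1 pp1:1 pp2:1 pp3:1
Op 5: read(P1, v1) -> 10. No state change.
Op 6: write(P0, v0, 107). refcount(pp3)=1 -> write in place. 4 ppages; refcounts: pp0:1 pp1:1 pp2:1 pp3:1
Op 7: write(P0, v1, 184). refcount(pp2)=1 -> write in place. 4 ppages; refcounts: pp0:1 pp1:1 pp2:1 pp3:1
Op 8: read(P1, v1) -> 10. No state change.
Op 9: write(P0, v1, 150). refcount(pp2)=1 -> write in place. 4 ppages; refcounts: pp0:1 pp1:1 pp2:1 pp3:1

yes yes no no no no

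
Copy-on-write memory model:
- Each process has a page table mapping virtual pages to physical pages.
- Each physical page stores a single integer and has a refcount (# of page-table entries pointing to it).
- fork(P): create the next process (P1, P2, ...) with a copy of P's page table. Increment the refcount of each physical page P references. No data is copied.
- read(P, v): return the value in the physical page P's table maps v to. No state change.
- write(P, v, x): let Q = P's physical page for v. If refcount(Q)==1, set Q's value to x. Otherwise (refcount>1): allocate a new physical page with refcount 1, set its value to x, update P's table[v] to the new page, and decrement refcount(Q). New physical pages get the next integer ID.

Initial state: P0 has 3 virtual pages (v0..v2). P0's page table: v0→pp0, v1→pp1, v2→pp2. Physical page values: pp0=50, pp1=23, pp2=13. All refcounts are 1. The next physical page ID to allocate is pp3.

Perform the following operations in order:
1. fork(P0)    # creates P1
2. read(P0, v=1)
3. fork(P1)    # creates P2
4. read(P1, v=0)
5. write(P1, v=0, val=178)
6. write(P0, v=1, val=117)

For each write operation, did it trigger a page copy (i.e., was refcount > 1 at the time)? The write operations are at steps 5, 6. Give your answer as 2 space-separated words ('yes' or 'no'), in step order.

Op 1: fork(P0) -> P1. 3 ppages; refcounts: pp0:2 pp1:2 pp2:2
Op 2: read(P0, v1) -> 23. No state change.
Op 3: fork(P1) -> P2. 3 ppages; refcounts: pp0:3 pp1:3 pp2:3
Op 4: read(P1, v0) -> 50. No state change.
Op 5: write(P1, v0, 178). refcount(pp0)=3>1 -> COPY to pp3. 4 ppages; refcounts: pp0:2 pp1:3 pp2:3 pp3:1
Op 6: write(P0, v1, 117). refcount(pp1)=3>1 -> COPY to pp4. 5 ppages; refcounts: pp0:2 pp1:2 pp2:3 pp3:1 pp4:1

yes yes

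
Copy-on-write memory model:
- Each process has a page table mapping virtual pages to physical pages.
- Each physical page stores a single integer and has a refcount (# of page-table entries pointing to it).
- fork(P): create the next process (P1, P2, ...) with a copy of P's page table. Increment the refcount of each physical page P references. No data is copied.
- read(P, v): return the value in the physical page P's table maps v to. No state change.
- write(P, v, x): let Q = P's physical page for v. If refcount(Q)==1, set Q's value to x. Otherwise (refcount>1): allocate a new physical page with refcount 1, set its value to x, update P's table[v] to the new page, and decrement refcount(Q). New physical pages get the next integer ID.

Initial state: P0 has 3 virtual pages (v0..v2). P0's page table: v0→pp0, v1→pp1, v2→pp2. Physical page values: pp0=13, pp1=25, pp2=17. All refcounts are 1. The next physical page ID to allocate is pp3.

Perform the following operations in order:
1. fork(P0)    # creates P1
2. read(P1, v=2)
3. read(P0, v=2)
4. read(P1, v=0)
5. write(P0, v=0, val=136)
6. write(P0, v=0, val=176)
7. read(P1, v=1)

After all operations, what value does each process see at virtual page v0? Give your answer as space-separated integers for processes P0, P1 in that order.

Answer: 176 13

Derivation:
Op 1: fork(P0) -> P1. 3 ppages; refcounts: pp0:2 pp1:2 pp2:2
Op 2: read(P1, v2) -> 17. No state change.
Op 3: read(P0, v2) -> 17. No state change.
Op 4: read(P1, v0) -> 13. No state change.
Op 5: write(P0, v0, 136). refcount(pp0)=2>1 -> COPY to pp3. 4 ppages; refcounts: pp0:1 pp1:2 pp2:2 pp3:1
Op 6: write(P0, v0, 176). refcount(pp3)=1 -> write in place. 4 ppages; refcounts: pp0:1 pp1:2 pp2:2 pp3:1
Op 7: read(P1, v1) -> 25. No state change.
P0: v0 -> pp3 = 176
P1: v0 -> pp0 = 13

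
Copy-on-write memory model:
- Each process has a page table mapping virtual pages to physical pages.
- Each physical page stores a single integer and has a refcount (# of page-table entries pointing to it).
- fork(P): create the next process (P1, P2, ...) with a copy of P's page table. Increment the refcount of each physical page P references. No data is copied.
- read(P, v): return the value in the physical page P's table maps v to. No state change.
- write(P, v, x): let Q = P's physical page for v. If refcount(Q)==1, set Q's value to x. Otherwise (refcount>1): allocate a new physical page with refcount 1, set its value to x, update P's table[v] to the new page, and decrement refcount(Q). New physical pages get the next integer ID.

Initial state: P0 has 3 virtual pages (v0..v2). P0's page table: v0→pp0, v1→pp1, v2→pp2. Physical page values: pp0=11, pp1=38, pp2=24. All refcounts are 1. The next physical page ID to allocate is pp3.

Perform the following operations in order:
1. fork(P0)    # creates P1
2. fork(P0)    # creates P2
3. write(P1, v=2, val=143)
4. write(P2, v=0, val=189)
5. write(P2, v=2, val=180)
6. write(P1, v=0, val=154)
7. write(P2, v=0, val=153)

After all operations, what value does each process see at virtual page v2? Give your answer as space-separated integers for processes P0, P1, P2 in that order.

Answer: 24 143 180

Derivation:
Op 1: fork(P0) -> P1. 3 ppages; refcounts: pp0:2 pp1:2 pp2:2
Op 2: fork(P0) -> P2. 3 ppages; refcounts: pp0:3 pp1:3 pp2:3
Op 3: write(P1, v2, 143). refcount(pp2)=3>1 -> COPY to pp3. 4 ppages; refcounts: pp0:3 pp1:3 pp2:2 pp3:1
Op 4: write(P2, v0, 189). refcount(pp0)=3>1 -> COPY to pp4. 5 ppages; refcounts: pp0:2 pp1:3 pp2:2 pp3:1 pp4:1
Op 5: write(P2, v2, 180). refcount(pp2)=2>1 -> COPY to pp5. 6 ppages; refcounts: pp0:2 pp1:3 pp2:1 pp3:1 pp4:1 pp5:1
Op 6: write(P1, v0, 154). refcount(pp0)=2>1 -> COPY to pp6. 7 ppages; refcounts: pp0:1 pp1:3 pp2:1 pp3:1 pp4:1 pp5:1 pp6:1
Op 7: write(P2, v0, 153). refcount(pp4)=1 -> write in place. 7 ppages; refcounts: pp0:1 pp1:3 pp2:1 pp3:1 pp4:1 pp5:1 pp6:1
P0: v2 -> pp2 = 24
P1: v2 -> pp3 = 143
P2: v2 -> pp5 = 180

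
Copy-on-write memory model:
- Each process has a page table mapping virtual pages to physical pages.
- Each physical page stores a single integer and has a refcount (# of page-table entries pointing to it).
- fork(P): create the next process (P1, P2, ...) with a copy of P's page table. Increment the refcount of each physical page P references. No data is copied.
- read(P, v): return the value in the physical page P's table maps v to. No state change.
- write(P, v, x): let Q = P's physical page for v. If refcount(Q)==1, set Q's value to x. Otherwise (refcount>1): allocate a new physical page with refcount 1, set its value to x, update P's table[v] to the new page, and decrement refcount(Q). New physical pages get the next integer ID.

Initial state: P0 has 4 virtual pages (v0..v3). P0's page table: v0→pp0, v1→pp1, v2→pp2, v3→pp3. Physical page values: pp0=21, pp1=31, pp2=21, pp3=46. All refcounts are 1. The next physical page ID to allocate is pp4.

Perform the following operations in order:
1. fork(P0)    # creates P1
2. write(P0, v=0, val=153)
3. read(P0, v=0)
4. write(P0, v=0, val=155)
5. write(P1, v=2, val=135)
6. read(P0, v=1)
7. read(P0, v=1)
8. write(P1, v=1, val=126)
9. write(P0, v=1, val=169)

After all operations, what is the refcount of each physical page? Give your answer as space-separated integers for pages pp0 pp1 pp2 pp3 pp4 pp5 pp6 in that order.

Op 1: fork(P0) -> P1. 4 ppages; refcounts: pp0:2 pp1:2 pp2:2 pp3:2
Op 2: write(P0, v0, 153). refcount(pp0)=2>1 -> COPY to pp4. 5 ppages; refcounts: pp0:1 pp1:2 pp2:2 pp3:2 pp4:1
Op 3: read(P0, v0) -> 153. No state change.
Op 4: write(P0, v0, 155). refcount(pp4)=1 -> write in place. 5 ppages; refcounts: pp0:1 pp1:2 pp2:2 pp3:2 pp4:1
Op 5: write(P1, v2, 135). refcount(pp2)=2>1 -> COPY to pp5. 6 ppages; refcounts: pp0:1 pp1:2 pp2:1 pp3:2 pp4:1 pp5:1
Op 6: read(P0, v1) -> 31. No state change.
Op 7: read(P0, v1) -> 31. No state change.
Op 8: write(P1, v1, 126). refcount(pp1)=2>1 -> COPY to pp6. 7 ppages; refcounts: pp0:1 pp1:1 pp2:1 pp3:2 pp4:1 pp5:1 pp6:1
Op 9: write(P0, v1, 169). refcount(pp1)=1 -> write in place. 7 ppages; refcounts: pp0:1 pp1:1 pp2:1 pp3:2 pp4:1 pp5:1 pp6:1

Answer: 1 1 1 2 1 1 1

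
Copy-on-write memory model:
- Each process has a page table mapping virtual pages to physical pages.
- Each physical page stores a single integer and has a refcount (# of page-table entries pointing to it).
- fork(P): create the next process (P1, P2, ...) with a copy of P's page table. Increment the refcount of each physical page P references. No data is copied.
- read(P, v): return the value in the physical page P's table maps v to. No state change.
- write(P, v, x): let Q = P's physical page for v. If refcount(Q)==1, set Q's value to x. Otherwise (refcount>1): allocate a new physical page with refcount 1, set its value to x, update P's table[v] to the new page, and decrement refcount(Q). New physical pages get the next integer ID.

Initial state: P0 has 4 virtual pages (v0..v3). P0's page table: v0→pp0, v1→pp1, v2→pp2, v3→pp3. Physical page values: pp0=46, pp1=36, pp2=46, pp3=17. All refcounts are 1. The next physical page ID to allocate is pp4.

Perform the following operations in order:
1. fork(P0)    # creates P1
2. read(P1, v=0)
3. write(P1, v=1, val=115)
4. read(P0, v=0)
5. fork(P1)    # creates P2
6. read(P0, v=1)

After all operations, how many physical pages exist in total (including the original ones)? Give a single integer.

Answer: 5

Derivation:
Op 1: fork(P0) -> P1. 4 ppages; refcounts: pp0:2 pp1:2 pp2:2 pp3:2
Op 2: read(P1, v0) -> 46. No state change.
Op 3: write(P1, v1, 115). refcount(pp1)=2>1 -> COPY to pp4. 5 ppages; refcounts: pp0:2 pp1:1 pp2:2 pp3:2 pp4:1
Op 4: read(P0, v0) -> 46. No state change.
Op 5: fork(P1) -> P2. 5 ppages; refcounts: pp0:3 pp1:1 pp2:3 pp3:3 pp4:2
Op 6: read(P0, v1) -> 36. No state change.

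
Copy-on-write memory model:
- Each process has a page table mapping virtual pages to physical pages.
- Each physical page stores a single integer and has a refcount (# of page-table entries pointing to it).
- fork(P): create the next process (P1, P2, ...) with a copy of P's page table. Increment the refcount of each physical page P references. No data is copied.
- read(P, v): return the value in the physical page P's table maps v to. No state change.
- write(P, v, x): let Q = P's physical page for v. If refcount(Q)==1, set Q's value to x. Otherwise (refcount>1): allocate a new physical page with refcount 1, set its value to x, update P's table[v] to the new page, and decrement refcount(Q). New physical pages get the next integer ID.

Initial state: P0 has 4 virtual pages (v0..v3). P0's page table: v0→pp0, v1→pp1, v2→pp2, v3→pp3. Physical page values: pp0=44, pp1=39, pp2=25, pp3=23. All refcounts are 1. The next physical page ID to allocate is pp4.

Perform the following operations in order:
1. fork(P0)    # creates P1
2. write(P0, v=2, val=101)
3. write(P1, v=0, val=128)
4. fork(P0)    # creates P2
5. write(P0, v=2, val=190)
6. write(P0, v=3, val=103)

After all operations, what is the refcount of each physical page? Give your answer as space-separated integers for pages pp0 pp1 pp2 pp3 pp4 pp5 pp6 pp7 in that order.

Answer: 2 3 1 2 1 1 1 1

Derivation:
Op 1: fork(P0) -> P1. 4 ppages; refcounts: pp0:2 pp1:2 pp2:2 pp3:2
Op 2: write(P0, v2, 101). refcount(pp2)=2>1 -> COPY to pp4. 5 ppages; refcounts: pp0:2 pp1:2 pp2:1 pp3:2 pp4:1
Op 3: write(P1, v0, 128). refcount(pp0)=2>1 -> COPY to pp5. 6 ppages; refcounts: pp0:1 pp1:2 pp2:1 pp3:2 pp4:1 pp5:1
Op 4: fork(P0) -> P2. 6 ppages; refcounts: pp0:2 pp1:3 pp2:1 pp3:3 pp4:2 pp5:1
Op 5: write(P0, v2, 190). refcount(pp4)=2>1 -> COPY to pp6. 7 ppages; refcounts: pp0:2 pp1:3 pp2:1 pp3:3 pp4:1 pp5:1 pp6:1
Op 6: write(P0, v3, 103). refcount(pp3)=3>1 -> COPY to pp7. 8 ppages; refcounts: pp0:2 pp1:3 pp2:1 pp3:2 pp4:1 pp5:1 pp6:1 pp7:1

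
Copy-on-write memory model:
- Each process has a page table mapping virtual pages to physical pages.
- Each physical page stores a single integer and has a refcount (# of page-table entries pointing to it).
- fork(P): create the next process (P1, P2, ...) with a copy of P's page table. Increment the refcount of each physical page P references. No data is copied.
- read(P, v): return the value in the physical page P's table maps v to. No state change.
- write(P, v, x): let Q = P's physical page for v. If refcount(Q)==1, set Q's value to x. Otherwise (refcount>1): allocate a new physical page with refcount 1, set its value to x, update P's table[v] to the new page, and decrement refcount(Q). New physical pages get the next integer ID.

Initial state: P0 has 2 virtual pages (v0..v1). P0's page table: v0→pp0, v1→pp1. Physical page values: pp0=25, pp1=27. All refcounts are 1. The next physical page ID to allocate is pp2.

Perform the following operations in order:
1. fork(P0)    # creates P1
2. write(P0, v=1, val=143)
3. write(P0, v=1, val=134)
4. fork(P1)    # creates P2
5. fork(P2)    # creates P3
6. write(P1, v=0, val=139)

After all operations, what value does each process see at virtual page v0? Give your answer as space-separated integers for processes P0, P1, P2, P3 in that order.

Op 1: fork(P0) -> P1. 2 ppages; refcounts: pp0:2 pp1:2
Op 2: write(P0, v1, 143). refcount(pp1)=2>1 -> COPY to pp2. 3 ppages; refcounts: pp0:2 pp1:1 pp2:1
Op 3: write(P0, v1, 134). refcount(pp2)=1 -> write in place. 3 ppages; refcounts: pp0:2 pp1:1 pp2:1
Op 4: fork(P1) -> P2. 3 ppages; refcounts: pp0:3 pp1:2 pp2:1
Op 5: fork(P2) -> P3. 3 ppages; refcounts: pp0:4 pp1:3 pp2:1
Op 6: write(P1, v0, 139). refcount(pp0)=4>1 -> COPY to pp3. 4 ppages; refcounts: pp0:3 pp1:3 pp2:1 pp3:1
P0: v0 -> pp0 = 25
P1: v0 -> pp3 = 139
P2: v0 -> pp0 = 25
P3: v0 -> pp0 = 25

Answer: 25 139 25 25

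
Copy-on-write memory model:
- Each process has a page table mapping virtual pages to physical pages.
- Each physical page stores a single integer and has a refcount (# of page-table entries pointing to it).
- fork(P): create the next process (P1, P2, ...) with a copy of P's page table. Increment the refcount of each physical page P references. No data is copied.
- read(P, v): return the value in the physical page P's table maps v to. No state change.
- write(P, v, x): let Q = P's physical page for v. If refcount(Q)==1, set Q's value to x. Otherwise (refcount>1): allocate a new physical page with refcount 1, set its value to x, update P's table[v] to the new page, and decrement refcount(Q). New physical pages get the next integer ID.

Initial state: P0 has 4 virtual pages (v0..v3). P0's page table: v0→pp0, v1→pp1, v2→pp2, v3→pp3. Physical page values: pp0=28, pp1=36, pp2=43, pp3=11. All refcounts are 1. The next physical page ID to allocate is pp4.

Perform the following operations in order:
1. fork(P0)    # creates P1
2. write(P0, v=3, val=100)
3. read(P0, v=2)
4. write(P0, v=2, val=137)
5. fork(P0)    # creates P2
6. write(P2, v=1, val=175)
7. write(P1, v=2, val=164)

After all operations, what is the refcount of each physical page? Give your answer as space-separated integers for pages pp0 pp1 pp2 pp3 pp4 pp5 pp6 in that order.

Op 1: fork(P0) -> P1. 4 ppages; refcounts: pp0:2 pp1:2 pp2:2 pp3:2
Op 2: write(P0, v3, 100). refcount(pp3)=2>1 -> COPY to pp4. 5 ppages; refcounts: pp0:2 pp1:2 pp2:2 pp3:1 pp4:1
Op 3: read(P0, v2) -> 43. No state change.
Op 4: write(P0, v2, 137). refcount(pp2)=2>1 -> COPY to pp5. 6 ppages; refcounts: pp0:2 pp1:2 pp2:1 pp3:1 pp4:1 pp5:1
Op 5: fork(P0) -> P2. 6 ppages; refcounts: pp0:3 pp1:3 pp2:1 pp3:1 pp4:2 pp5:2
Op 6: write(P2, v1, 175). refcount(pp1)=3>1 -> COPY to pp6. 7 ppages; refcounts: pp0:3 pp1:2 pp2:1 pp3:1 pp4:2 pp5:2 pp6:1
Op 7: write(P1, v2, 164). refcount(pp2)=1 -> write in place. 7 ppages; refcounts: pp0:3 pp1:2 pp2:1 pp3:1 pp4:2 pp5:2 pp6:1

Answer: 3 2 1 1 2 2 1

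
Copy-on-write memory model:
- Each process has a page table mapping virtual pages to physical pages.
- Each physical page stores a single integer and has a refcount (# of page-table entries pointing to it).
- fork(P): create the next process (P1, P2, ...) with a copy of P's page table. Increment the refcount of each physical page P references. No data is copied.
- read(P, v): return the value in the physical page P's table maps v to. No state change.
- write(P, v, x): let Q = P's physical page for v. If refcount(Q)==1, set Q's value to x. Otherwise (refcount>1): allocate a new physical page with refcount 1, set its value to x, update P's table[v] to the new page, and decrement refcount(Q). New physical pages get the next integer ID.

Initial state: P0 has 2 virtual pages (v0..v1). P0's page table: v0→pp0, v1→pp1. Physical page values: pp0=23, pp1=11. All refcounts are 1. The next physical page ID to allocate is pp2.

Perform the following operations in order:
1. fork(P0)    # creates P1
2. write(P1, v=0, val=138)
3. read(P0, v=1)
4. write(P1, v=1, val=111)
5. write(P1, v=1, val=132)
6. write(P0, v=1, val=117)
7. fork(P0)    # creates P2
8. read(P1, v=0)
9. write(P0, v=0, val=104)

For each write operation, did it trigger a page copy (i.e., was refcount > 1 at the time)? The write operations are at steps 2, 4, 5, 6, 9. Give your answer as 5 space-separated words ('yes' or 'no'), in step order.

Op 1: fork(P0) -> P1. 2 ppages; refcounts: pp0:2 pp1:2
Op 2: write(P1, v0, 138). refcount(pp0)=2>1 -> COPY to pp2. 3 ppages; refcounts: pp0:1 pp1:2 pp2:1
Op 3: read(P0, v1) -> 11. No state change.
Op 4: write(P1, v1, 111). refcount(pp1)=2>1 -> COPY to pp3. 4 ppages; refcounts: pp0:1 pp1:1 pp2:1 pp3:1
Op 5: write(P1, v1, 132). refcount(pp3)=1 -> write in place. 4 ppages; refcounts: pp0:1 pp1:1 pp2:1 pp3:1
Op 6: write(P0, v1, 117). refcount(pp1)=1 -> write in place. 4 ppages; refcounts: pp0:1 pp1:1 pp2:1 pp3:1
Op 7: fork(P0) -> P2. 4 ppages; refcounts: pp0:2 pp1:2 pp2:1 pp3:1
Op 8: read(P1, v0) -> 138. No state change.
Op 9: write(P0, v0, 104). refcount(pp0)=2>1 -> COPY to pp4. 5 ppages; refcounts: pp0:1 pp1:2 pp2:1 pp3:1 pp4:1

yes yes no no yes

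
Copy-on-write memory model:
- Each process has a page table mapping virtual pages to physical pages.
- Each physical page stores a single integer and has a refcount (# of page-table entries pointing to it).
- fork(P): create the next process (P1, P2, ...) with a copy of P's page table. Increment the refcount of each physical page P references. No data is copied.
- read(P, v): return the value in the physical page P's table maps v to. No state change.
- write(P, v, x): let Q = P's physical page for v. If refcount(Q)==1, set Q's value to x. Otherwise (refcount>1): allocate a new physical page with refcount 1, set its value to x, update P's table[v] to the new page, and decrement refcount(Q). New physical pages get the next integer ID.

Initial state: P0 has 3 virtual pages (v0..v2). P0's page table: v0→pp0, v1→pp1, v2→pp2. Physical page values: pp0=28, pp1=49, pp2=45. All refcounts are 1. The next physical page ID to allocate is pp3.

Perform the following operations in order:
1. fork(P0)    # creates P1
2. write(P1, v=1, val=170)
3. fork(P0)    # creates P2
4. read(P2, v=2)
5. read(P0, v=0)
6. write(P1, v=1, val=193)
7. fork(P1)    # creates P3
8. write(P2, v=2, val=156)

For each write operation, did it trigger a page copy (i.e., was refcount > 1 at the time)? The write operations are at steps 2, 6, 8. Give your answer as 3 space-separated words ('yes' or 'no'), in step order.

Op 1: fork(P0) -> P1. 3 ppages; refcounts: pp0:2 pp1:2 pp2:2
Op 2: write(P1, v1, 170). refcount(pp1)=2>1 -> COPY to pp3. 4 ppages; refcounts: pp0:2 pp1:1 pp2:2 pp3:1
Op 3: fork(P0) -> P2. 4 ppages; refcounts: pp0:3 pp1:2 pp2:3 pp3:1
Op 4: read(P2, v2) -> 45. No state change.
Op 5: read(P0, v0) -> 28. No state change.
Op 6: write(P1, v1, 193). refcount(pp3)=1 -> write in place. 4 ppages; refcounts: pp0:3 pp1:2 pp2:3 pp3:1
Op 7: fork(P1) -> P3. 4 ppages; refcounts: pp0:4 pp1:2 pp2:4 pp3:2
Op 8: write(P2, v2, 156). refcount(pp2)=4>1 -> COPY to pp4. 5 ppages; refcounts: pp0:4 pp1:2 pp2:3 pp3:2 pp4:1

yes no yes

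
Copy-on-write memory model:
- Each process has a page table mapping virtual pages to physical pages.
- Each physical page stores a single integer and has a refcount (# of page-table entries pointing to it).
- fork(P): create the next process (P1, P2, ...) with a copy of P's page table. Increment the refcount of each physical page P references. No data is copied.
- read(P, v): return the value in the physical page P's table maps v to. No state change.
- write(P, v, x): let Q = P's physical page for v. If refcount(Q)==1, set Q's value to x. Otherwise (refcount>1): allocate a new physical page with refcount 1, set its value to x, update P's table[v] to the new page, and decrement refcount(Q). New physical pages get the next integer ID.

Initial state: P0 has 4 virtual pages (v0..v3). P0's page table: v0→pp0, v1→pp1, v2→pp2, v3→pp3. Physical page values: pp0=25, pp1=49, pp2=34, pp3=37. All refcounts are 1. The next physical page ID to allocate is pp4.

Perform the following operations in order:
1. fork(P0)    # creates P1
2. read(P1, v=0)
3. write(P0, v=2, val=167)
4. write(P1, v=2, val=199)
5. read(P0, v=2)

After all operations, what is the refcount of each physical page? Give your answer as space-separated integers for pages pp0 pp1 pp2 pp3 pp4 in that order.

Op 1: fork(P0) -> P1. 4 ppages; refcounts: pp0:2 pp1:2 pp2:2 pp3:2
Op 2: read(P1, v0) -> 25. No state change.
Op 3: write(P0, v2, 167). refcount(pp2)=2>1 -> COPY to pp4. 5 ppages; refcounts: pp0:2 pp1:2 pp2:1 pp3:2 pp4:1
Op 4: write(P1, v2, 199). refcount(pp2)=1 -> write in place. 5 ppages; refcounts: pp0:2 pp1:2 pp2:1 pp3:2 pp4:1
Op 5: read(P0, v2) -> 167. No state change.

Answer: 2 2 1 2 1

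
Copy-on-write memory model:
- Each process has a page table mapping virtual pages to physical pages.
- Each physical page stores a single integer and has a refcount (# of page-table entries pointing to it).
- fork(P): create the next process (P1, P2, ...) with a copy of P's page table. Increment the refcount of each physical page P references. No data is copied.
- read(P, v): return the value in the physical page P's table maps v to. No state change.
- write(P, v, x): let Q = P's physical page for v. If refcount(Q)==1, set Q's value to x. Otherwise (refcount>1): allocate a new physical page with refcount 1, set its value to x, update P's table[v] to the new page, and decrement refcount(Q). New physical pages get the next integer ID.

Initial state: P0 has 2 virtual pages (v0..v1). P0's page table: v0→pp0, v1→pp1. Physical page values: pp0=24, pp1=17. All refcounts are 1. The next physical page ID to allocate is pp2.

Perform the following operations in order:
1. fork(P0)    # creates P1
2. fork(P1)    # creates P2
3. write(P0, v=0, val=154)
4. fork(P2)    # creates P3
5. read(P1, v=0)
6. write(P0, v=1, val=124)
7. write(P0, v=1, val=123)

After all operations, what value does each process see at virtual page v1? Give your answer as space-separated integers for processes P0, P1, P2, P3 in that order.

Op 1: fork(P0) -> P1. 2 ppages; refcounts: pp0:2 pp1:2
Op 2: fork(P1) -> P2. 2 ppages; refcounts: pp0:3 pp1:3
Op 3: write(P0, v0, 154). refcount(pp0)=3>1 -> COPY to pp2. 3 ppages; refcounts: pp0:2 pp1:3 pp2:1
Op 4: fork(P2) -> P3. 3 ppages; refcounts: pp0:3 pp1:4 pp2:1
Op 5: read(P1, v0) -> 24. No state change.
Op 6: write(P0, v1, 124). refcount(pp1)=4>1 -> COPY to pp3. 4 ppages; refcounts: pp0:3 pp1:3 pp2:1 pp3:1
Op 7: write(P0, v1, 123). refcount(pp3)=1 -> write in place. 4 ppages; refcounts: pp0:3 pp1:3 pp2:1 pp3:1
P0: v1 -> pp3 = 123
P1: v1 -> pp1 = 17
P2: v1 -> pp1 = 17
P3: v1 -> pp1 = 17

Answer: 123 17 17 17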